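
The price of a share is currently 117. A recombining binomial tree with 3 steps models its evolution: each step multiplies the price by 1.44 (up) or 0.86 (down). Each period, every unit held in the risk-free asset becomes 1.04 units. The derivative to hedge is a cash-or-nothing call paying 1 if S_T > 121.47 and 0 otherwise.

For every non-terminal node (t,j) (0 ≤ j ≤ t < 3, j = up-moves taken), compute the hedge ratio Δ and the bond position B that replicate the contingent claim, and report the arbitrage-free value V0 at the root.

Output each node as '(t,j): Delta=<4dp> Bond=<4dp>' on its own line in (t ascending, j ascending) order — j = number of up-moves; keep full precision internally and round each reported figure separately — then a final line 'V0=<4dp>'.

Risk-neutral probability p* = (R−d)/(u−d) = (1.04−0.86)/(1.44−0.86) = 0.3103.
Payoff layer (t=3): V(3,0)=0.0000, V(3,1)=1.0000, V(3,2)=1.0000, V(3,3)=1.0000
Node (2,0) S=86.5332: V=(p*·1.0000+(1−p*)·0.0000)/1.04=0.2984; Δ=(1.0000−0.0000)/(124.6078−74.4186)=0.0199; B=V−Δ·S=-1.4257
Node (2,1) S=144.8928: V=(p*·1.0000+(1−p*)·1.0000)/1.04=0.9615; Δ=(1.0000−1.0000)/(208.6456−124.6078)=0.0000; B=V−Δ·S=0.9615
Node (2,2) S=242.6112: V=(p*·1.0000+(1−p*)·1.0000)/1.04=0.9615; Δ=(1.0000−1.0000)/(349.3601−208.6456)=0.0000; B=V−Δ·S=0.9615
Node (1,0) S=100.6200: V=(p*·0.9615+(1−p*)·0.2984)/1.04=0.4848; Δ=(0.9615−0.2984)/(144.8928−86.5332)=0.0114; B=V−Δ·S=-0.6585
Node (1,1) S=168.4800: V=(p*·0.9615+(1−p*)·0.9615)/1.04=0.9246; Δ=(0.9615−0.9615)/(242.6112−144.8928)=0.0000; B=V−Δ·S=0.9246
Node (0,0) S=117.0000: V=(p*·0.9246+(1−p*)·0.4848)/1.04=0.5974; Δ=(0.9246−0.4848)/(168.4800−100.6200)=0.0065; B=V−Δ·S=-0.1608
Self-financing check: at every node Δ·S+B equals the discounted successor values.

(0,0): Delta=0.0065 Bond=-0.1608
(1,0): Delta=0.0114 Bond=-0.6585
(1,1): Delta=0.0000 Bond=0.9246
(2,0): Delta=0.0199 Bond=-1.4257
(2,1): Delta=0.0000 Bond=0.9615
(2,2): Delta=0.0000 Bond=0.9615
V0=0.5974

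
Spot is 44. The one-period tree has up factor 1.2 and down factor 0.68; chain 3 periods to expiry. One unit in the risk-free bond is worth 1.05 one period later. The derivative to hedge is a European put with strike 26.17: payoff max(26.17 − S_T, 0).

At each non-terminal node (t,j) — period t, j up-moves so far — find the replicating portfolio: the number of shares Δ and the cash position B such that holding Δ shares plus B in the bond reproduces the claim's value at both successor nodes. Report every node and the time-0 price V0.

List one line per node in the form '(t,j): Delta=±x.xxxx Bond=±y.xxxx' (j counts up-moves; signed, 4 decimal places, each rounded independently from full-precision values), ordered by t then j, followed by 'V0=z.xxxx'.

Risk-neutral probability p* = (R−d)/(u−d) = (1.05−0.68)/(1.2−0.68) = 0.7115.
Payoff layer (t=3): V(3,0)=12.3350, V(3,1)=1.7553, V(3,2)=0.0000, V(3,3)=0.0000
Node (2,0) S=20.3456: V=(p*·1.7553+(1−p*)·12.3350)/1.05=4.5782; Δ=(1.7553−12.3350)/(24.4147−13.8350)=-1.0000; B=V−Δ·S=24.9238
Node (2,1) S=35.9040: V=(p*·0.0000+(1−p*)·1.7553)/1.05=0.4822; Δ=(0.0000−1.7553)/(43.0848−24.4147)=-0.0940; B=V−Δ·S=3.8578
Node (2,2) S=63.3600: V=(p*·0.0000+(1−p*)·0.0000)/1.05=0.0000; Δ=(0.0000−0.0000)/(76.0320−43.0848)=0.0000; B=V−Δ·S=0.0000
Node (1,0) S=29.9200: V=(p*·0.4822+(1−p*)·4.5782)/1.05=1.5845; Δ=(0.4822−4.5782)/(35.9040−20.3456)=-0.2633; B=V−Δ·S=9.4614
Node (1,1) S=52.8000: V=(p*·0.0000+(1−p*)·0.4822)/1.05=0.1325; Δ=(0.0000−0.4822)/(63.3600−35.9040)=-0.0176; B=V−Δ·S=1.0598
Node (0,0) S=44.0000: V=(p*·0.1325+(1−p*)·1.5845)/1.05=0.5251; Δ=(0.1325−1.5845)/(52.8000−29.9200)=-0.0635; B=V−Δ·S=3.3175
Each (Δ,B) replicates both successor values, so the strategy is self-financing and V0 is arbitrage-free.

(0,0): Delta=-0.0635 Bond=3.3175
(1,0): Delta=-0.2633 Bond=9.4614
(1,1): Delta=-0.0176 Bond=1.0598
(2,0): Delta=-1.0000 Bond=24.9238
(2,1): Delta=-0.0940 Bond=3.8578
(2,2): Delta=0.0000 Bond=0.0000
V0=0.5251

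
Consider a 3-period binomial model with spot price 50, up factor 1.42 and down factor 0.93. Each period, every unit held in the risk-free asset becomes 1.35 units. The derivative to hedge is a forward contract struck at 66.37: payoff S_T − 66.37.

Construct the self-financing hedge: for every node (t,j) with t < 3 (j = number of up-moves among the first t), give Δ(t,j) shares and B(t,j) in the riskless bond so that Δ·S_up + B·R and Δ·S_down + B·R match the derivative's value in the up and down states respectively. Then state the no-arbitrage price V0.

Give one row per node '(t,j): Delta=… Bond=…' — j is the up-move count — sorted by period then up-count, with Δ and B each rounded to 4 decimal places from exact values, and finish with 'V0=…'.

Under the risk-neutral measure, an up-move has probability p* = (R−d)/(u−d) = 0.8571 and values discount at R = 1.35.
Terminal payoffs: V(3,0)=-26.1521, V(3,1)=-4.9621, V(3,2)=27.3926, V(3,3)=76.7944
Node (2,0) S=43.2450: V=(p*·-4.9621+(1−p*)·-26.1521)/1.35=-5.9180; Δ=(-4.9621−-26.1521)/(61.4079−40.2179)=1.0000; B=V−Δ·S=-49.1630
Node (2,1) S=66.0300: V=(p*·27.3926+(1−p*)·-4.9621)/1.35=16.8670; Δ=(27.3926−-4.9621)/(93.7626−61.4079)=1.0000; B=V−Δ·S=-49.1630
Node (2,2) S=100.8200: V=(p*·76.7944+(1−p*)·27.3926)/1.35=51.6570; Δ=(76.7944−27.3926)/(143.1644−93.7626)=1.0000; B=V−Δ·S=-49.1630
Node (1,0) S=46.5000: V=(p*·16.8670+(1−p*)·-5.9180)/1.35=10.0830; Δ=(16.8670−-5.9180)/(66.0300−43.2450)=1.0000; B=V−Δ·S=-36.4170
Node (1,1) S=71.0000: V=(p*·51.6570+(1−p*)·16.8670)/1.35=34.5830; Δ=(51.6570−16.8670)/(100.8200−66.0300)=1.0000; B=V−Δ·S=-36.4170
Node (0,0) S=50.0000: V=(p*·34.5830+(1−p*)·10.0830)/1.35=23.0244; Δ=(34.5830−10.0830)/(71.0000−46.5000)=1.0000; B=V−Δ·S=-26.9756
Self-financing check: at every node Δ·S+B equals the discounted successor values.

(0,0): Delta=1.0000 Bond=-26.9756
(1,0): Delta=1.0000 Bond=-36.4170
(1,1): Delta=1.0000 Bond=-36.4170
(2,0): Delta=1.0000 Bond=-49.1630
(2,1): Delta=1.0000 Bond=-49.1630
(2,2): Delta=1.0000 Bond=-49.1630
V0=23.0244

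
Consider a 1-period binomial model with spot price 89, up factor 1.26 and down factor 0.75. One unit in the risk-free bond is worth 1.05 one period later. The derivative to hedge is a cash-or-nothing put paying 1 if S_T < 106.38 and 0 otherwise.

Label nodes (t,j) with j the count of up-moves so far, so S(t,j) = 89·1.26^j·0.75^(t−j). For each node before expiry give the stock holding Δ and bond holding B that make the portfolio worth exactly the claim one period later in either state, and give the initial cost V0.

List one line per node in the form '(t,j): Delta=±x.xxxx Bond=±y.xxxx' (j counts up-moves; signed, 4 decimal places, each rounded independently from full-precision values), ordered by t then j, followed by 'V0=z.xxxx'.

Since d<R<u, set p* = (R−d)/(u−d) = 0.5882; price each node as the discounted p*-expectation of its children.
Payoff layer (t=1): V(1,0)=1.0000, V(1,1)=0.0000
  t=0,j=0: stock 89.0000 → up 112.1400 (V=0.0000), down 66.7500 (V=1.0000). Price 0.3922; hedge Δ=-0.0220, bond B=2.3529.
Check: Δ(0,0)·S0 + B(0,0) = 0.3922 = V0.

(0,0): Delta=-0.0220 Bond=2.3529
V0=0.3922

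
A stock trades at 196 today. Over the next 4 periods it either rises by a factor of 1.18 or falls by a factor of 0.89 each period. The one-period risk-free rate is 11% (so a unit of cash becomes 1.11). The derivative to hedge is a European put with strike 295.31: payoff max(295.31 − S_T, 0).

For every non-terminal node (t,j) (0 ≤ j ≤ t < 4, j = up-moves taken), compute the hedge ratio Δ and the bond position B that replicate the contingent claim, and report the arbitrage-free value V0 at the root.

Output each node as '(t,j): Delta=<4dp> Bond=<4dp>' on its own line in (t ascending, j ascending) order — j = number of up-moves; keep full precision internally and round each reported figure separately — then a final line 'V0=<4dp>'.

No-arbitrage ⇒ martingale measure with p* = (R−d)/(u−d) = 0.7586.
Terminal values V(4,·): V(4,0)=172.3352, V(4,1)=132.2648, V(4,2)=79.1377, V(4,3)=8.6995, V(4,4)=0.0000
(3,0): S=138.1739. Δ = (V_up−V_dn)/(S_up−S_dn) = (132.2648−172.3352)/(163.0452−122.9748) = -1.0000. V = [p*·132.2648 + (1−p*)·172.3352]/1.11 = 127.8711. B = V − Δ·S = 266.0450.
(3,1): S=183.1969. Δ = (V_up−V_dn)/(S_up−S_dn) = (79.1377−132.2648)/(216.1723−163.0452) = -1.0000. V = [p*·79.1377 + (1−p*)·132.2648]/1.11 = 82.8482. B = V − Δ·S = 266.0450.
(3,2): S=242.8903. Δ = (V_up−V_dn)/(S_up−S_dn) = (8.6995−79.1377)/(286.6105−216.1723) = -1.0000. V = [p*·8.6995 + (1−p*)·79.1377]/1.11 = 23.1548. B = V − Δ·S = 266.0450.
(3,3): S=322.0343. Δ = (V_up−V_dn)/(S_up−S_dn) = (0.0000−8.6995)/(380.0004−286.6105) = -0.0932. V = [p*·0.0000 + (1−p*)·8.6995]/1.11 = 1.8918. B = V − Δ·S = 31.8901.
(2,0): S=155.2516. Δ = (V_up−V_dn)/(S_up−S_dn) = (82.8482−127.8711)/(183.1969−138.1739) = -1.0000. V = [p*·82.8482 + (1−p*)·127.8711]/1.11 = 84.4286. B = V − Δ·S = 239.6802.
(2,1): S=205.8392. Δ = (V_up−V_dn)/(S_up−S_dn) = (23.1548−82.8482)/(242.8903−183.1969) = -1.0000. V = [p*·23.1548 + (1−p*)·82.8482]/1.11 = 33.8410. B = V − Δ·S = 239.6802.
(2,2): S=272.9104. Δ = (V_up−V_dn)/(S_up−S_dn) = (1.8918−23.1548)/(322.0343−242.8903) = -0.2687. V = [p*·1.8918 + (1−p*)·23.1548]/1.11 = 6.3281. B = V − Δ·S = 79.6488.
(1,0): S=174.4400. Δ = (V_up−V_dn)/(S_up−S_dn) = (33.8410−84.4286)/(205.8392−155.2516) = -1.0000. V = [p*·33.8410 + (1−p*)·84.4286]/1.11 = 41.4881. B = V − Δ·S = 215.9281.
(1,1): S=231.2800. Δ = (V_up−V_dn)/(S_up−S_dn) = (6.3281−33.8410)/(272.9104−205.8392) = -0.4102. V = [p*·6.3281 + (1−p*)·33.8410]/1.11 = 11.6839. B = V − Δ·S = 106.5560.
(0,0): S=196.0000. Δ = (V_up−V_dn)/(S_up−S_dn) = (11.6839−41.4881)/(231.2800−174.4400) = -0.5244. V = [p*·11.6839 + (1−p*)·41.4881]/1.11 = 17.0073. B = V − Δ·S = 119.7803.
Each (Δ,B) replicates both successor values, so the strategy is self-financing and V0 is arbitrage-free.

(0,0): Delta=-0.5244 Bond=119.7803
(1,0): Delta=-1.0000 Bond=215.9281
(1,1): Delta=-0.4102 Bond=106.5560
(2,0): Delta=-1.0000 Bond=239.6802
(2,1): Delta=-1.0000 Bond=239.6802
(2,2): Delta=-0.2687 Bond=79.6488
(3,0): Delta=-1.0000 Bond=266.0450
(3,1): Delta=-1.0000 Bond=266.0450
(3,2): Delta=-1.0000 Bond=266.0450
(3,3): Delta=-0.0932 Bond=31.8901
V0=17.0073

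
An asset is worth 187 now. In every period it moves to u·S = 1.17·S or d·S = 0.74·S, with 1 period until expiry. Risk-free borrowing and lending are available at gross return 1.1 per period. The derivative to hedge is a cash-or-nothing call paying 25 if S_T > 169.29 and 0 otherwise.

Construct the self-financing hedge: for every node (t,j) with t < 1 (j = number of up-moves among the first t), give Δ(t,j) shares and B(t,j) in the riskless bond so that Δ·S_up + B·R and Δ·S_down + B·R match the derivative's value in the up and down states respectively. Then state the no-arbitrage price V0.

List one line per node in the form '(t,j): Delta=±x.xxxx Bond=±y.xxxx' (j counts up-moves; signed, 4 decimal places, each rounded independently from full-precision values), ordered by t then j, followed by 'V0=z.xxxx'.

The replicating-portfolio and risk-neutral prices coincide; use p* = (1.1−0.74)/(1.17−0.74) = 0.8372 for the latter.
Terminal payoffs: V(1,0)=0.0000, V(1,1)=25.0000
Node (0,0) S=187.0000: V=(p*·25.0000+(1−p*)·0.0000)/1.1=19.0275; Δ=(25.0000−0.0000)/(218.7900−138.3800)=0.3109; B=V−Δ·S=-39.1121
Check: Δ(0,0)·S0 + B(0,0) = 19.0275 = V0.

(0,0): Delta=0.3109 Bond=-39.1121
V0=19.0275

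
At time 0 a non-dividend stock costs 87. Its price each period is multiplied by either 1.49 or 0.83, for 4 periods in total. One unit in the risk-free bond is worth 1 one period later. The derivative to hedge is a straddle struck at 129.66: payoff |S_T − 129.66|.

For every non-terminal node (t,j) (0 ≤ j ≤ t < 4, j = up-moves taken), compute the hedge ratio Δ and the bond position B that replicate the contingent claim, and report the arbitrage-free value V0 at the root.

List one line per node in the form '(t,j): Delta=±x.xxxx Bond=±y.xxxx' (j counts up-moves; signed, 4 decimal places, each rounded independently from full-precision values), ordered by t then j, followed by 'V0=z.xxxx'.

No-arbitrage ⇒ martingale measure with p* = (R−d)/(u−d) = 0.2576.
Terminal payoffs: V(4,0)=88.3713, V(4,1)=55.5393, V(4,2)=3.4001, V(4,3)=109.2070, V(4,4)=299.1494
  t=3,j=0: stock 49.7455 → up 74.1207 (V=55.5393), down 41.2887 (V=88.3713). Price 79.9145; hedge Δ=-1.0000, bond B=129.6600.
  t=3,j=1: stock 89.3021 → up 133.0601 (V=3.4001), down 74.1207 (V=55.5393). Price 42.1095; hedge Δ=-0.8846, bond B=121.1081.
  t=3,j=2: stock 160.3134 → up 238.8670 (V=109.2070), down 133.0601 (V=3.4001). Price 30.6534; hedge Δ=1.0000, bond B=-129.6600.
  t=3,j=3: stock 287.7916 → up 428.8094 (V=299.1494), down 238.8670 (V=109.2070). Price 158.1316; hedge Δ=1.0000, bond B=-129.6600.
  t=2,j=0: stock 59.9343 → up 89.3021 (V=42.1095), down 49.7455 (V=79.9145). Price 70.1769; hedge Δ=-0.9557, bond B=127.4572.
  t=2,j=1: stock 107.5929 → up 160.3134 (V=30.6534), down 89.3021 (V=42.1095). Price 39.1587; hedge Δ=-0.1613, bond B=56.5163.
  t=2,j=2: stock 193.1487 → up 287.7916 (V=158.1316), down 160.3134 (V=30.6534). Price 63.4887; hedge Δ=1.0000, bond B=-129.6600.
  t=1,j=0: stock 72.2100 → up 107.5929 (V=39.1587), down 59.9343 (V=70.1769). Price 62.1873; hedge Δ=-0.6508, bond B=109.1846.
  t=1,j=1: stock 129.6300 → up 193.1487 (V=63.4887), down 107.5929 (V=39.1587). Price 45.4255; hedge Δ=0.2844, bond B=8.5618.
  t=0,j=0: stock 87.0000 → up 129.6300 (V=45.4255), down 72.2100 (V=62.1873). Price 57.8699; hedge Δ=-0.2919, bond B=83.2666.
Root portfolio cost Δ·87+B reproduces V0=57.8699.

(0,0): Delta=-0.2919 Bond=83.2666
(1,0): Delta=-0.6508 Bond=109.1846
(1,1): Delta=0.2844 Bond=8.5618
(2,0): Delta=-0.9557 Bond=127.4572
(2,1): Delta=-0.1613 Bond=56.5163
(2,2): Delta=1.0000 Bond=-129.6600
(3,0): Delta=-1.0000 Bond=129.6600
(3,1): Delta=-0.8846 Bond=121.1081
(3,2): Delta=1.0000 Bond=-129.6600
(3,3): Delta=1.0000 Bond=-129.6600
V0=57.8699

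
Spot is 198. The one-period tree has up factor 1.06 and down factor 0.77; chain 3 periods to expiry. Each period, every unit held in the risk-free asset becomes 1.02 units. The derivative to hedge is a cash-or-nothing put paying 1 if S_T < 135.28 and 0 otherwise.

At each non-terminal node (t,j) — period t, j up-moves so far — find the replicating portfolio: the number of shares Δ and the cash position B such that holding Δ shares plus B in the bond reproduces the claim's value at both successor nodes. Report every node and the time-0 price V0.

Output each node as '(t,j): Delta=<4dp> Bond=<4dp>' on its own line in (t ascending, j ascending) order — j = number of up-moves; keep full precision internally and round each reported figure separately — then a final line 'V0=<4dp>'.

(0,0): Delta=-0.0040 Bond=0.8370
(1,0): Delta=-0.0191 Bond=3.1612
(1,1): Delta=-0.0022 Bond=0.4846
(2,0): Delta=0.0000 Bond=0.9804
(2,1): Delta=-0.0213 Bond=3.5835
(2,2): Delta=0.0000 Bond=0.0000
V0=0.0488

Risk-neutral probability p* = (R−d)/(u−d) = (1.02−0.77)/(1.06−0.77) = 0.8621.
Payoff layer (t=3): V(3,0)=1.0000, V(3,1)=1.0000, V(3,2)=0.0000, V(3,3)=0.0000
  t=2,j=0: stock 117.3942 → up 124.4379 (V=1.0000), down 90.3935 (V=1.0000). Price 0.9804; hedge Δ=0.0000, bond B=0.9804.
  t=2,j=1: stock 161.6076 → up 171.3041 (V=0.0000), down 124.4379 (V=1.0000). Price 0.1352; hedge Δ=-0.0213, bond B=3.5835.
  t=2,j=2: stock 222.4728 → up 235.8212 (V=0.0000), down 171.3041 (V=0.0000). Price 0.0000; hedge Δ=0.0000, bond B=0.0000.
  t=1,j=0: stock 152.4600 → up 161.6076 (V=0.1352), down 117.3942 (V=0.9804). Price 0.2469; hedge Δ=-0.0191, bond B=3.1612.
  t=1,j=1: stock 209.8800 → up 222.4728 (V=0.0000), down 161.6076 (V=0.1352). Price 0.0183; hedge Δ=-0.0022, bond B=0.4846.
  t=0,j=0: stock 198.0000 → up 209.8800 (V=0.0183), down 152.4600 (V=0.2469). Price 0.0488; hedge Δ=-0.0040, bond B=0.8370.
Root portfolio cost Δ·198+B reproduces V0=0.0488.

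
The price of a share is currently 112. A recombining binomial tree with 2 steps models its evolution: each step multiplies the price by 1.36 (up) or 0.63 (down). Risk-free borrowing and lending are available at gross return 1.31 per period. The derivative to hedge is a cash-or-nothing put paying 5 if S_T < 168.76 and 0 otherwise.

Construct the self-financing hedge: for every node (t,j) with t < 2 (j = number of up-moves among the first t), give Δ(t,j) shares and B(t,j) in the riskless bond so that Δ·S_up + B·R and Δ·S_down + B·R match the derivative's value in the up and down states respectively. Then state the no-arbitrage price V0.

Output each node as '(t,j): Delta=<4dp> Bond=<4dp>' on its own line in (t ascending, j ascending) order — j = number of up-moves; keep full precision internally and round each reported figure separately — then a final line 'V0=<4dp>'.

Risk-neutral probability p* = (R−d)/(u−d) = (1.31−0.63)/(1.36−0.63) = 0.9315.
At expiry t=2: V(2,0)=5.0000, V(2,1)=5.0000, V(2,2)=0.0000
(1,0): S=70.5600. Δ = (V_up−V_dn)/(S_up−S_dn) = (5.0000−5.0000)/(95.9616−44.4528) = 0.0000. V = [p*·5.0000 + (1−p*)·5.0000]/1.31 = 3.8168. B = V − Δ·S = 3.8168.
(1,1): S=152.3200. Δ = (V_up−V_dn)/(S_up−S_dn) = (0.0000−5.0000)/(207.1552−95.9616) = -0.0450. V = [p*·0.0000 + (1−p*)·5.0000]/1.31 = 0.2614. B = V − Δ·S = 7.1107.
(0,0): S=112.0000. Δ = (V_up−V_dn)/(S_up−S_dn) = (0.2614−3.8168)/(152.3200−70.5600) = -0.0435. V = [p*·0.2614 + (1−p*)·3.8168]/1.31 = 0.3855. B = V − Δ·S = 5.2558.
Root portfolio cost Δ·112+B reproduces V0=0.3855.

(0,0): Delta=-0.0435 Bond=5.2558
(1,0): Delta=0.0000 Bond=3.8168
(1,1): Delta=-0.0450 Bond=7.1107
V0=0.3855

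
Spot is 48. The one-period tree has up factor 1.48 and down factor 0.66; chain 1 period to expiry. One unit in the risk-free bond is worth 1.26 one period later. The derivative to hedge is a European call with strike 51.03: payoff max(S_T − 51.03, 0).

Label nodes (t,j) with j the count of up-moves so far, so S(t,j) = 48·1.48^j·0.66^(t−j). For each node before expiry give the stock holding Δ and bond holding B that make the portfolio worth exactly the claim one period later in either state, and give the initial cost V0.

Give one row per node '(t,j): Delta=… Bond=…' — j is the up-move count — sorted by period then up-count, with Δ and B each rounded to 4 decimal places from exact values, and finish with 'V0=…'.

Under the risk-neutral measure, an up-move has probability p* = (R−d)/(u−d) = 0.7317 and values discount at R = 1.26.
Terminal payoffs: V(1,0)=0.0000, V(1,1)=20.0100
  t=0,j=0: stock 48.0000 → up 71.0400 (V=20.0100), down 31.6800 (V=0.0000). Price 11.6202; hedge Δ=0.5084, bond B=-12.7822.
Root portfolio cost Δ·48+B reproduces V0=11.6202.

(0,0): Delta=0.5084 Bond=-12.7822
V0=11.6202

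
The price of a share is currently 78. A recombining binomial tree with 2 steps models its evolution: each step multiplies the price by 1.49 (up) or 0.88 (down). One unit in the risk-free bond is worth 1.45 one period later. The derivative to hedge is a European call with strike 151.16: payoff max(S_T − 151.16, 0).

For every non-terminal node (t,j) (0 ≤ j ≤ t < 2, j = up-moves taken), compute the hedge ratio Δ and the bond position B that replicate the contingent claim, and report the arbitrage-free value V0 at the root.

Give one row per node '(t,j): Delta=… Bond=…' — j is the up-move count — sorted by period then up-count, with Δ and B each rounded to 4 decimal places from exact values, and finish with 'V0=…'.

(0,0): Delta=0.2981 Bond=-14.1104
(1,0): Delta=0.0000 Bond=0.0000
(1,1): Delta=0.3104 Bond=-21.8958
V0=9.1397

Under the risk-neutral measure, an up-move has probability p* = (R−d)/(u−d) = 0.9344 and values discount at R = 1.45.
Payoff layer (t=2): V(2,0)=0.0000, V(2,1)=0.0000, V(2,2)=22.0078
Node (1,0) S=68.6400: V=(p*·0.0000+(1−p*)·0.0000)/1.45=0.0000; Δ=(0.0000−0.0000)/(102.2736−60.4032)=0.0000; B=V−Δ·S=0.0000
Node (1,1) S=116.2200: V=(p*·22.0078+(1−p*)·0.0000)/1.45=14.1825; Δ=(22.0078−0.0000)/(173.1678−102.2736)=0.3104; B=V−Δ·S=-21.8958
Node (0,0) S=78.0000: V=(p*·14.1825+(1−p*)·0.0000)/1.45=9.1397; Δ=(14.1825−0.0000)/(116.2200−68.6400)=0.2981; B=V−Δ·S=-14.1104
Root portfolio cost Δ·78+B reproduces V0=9.1397.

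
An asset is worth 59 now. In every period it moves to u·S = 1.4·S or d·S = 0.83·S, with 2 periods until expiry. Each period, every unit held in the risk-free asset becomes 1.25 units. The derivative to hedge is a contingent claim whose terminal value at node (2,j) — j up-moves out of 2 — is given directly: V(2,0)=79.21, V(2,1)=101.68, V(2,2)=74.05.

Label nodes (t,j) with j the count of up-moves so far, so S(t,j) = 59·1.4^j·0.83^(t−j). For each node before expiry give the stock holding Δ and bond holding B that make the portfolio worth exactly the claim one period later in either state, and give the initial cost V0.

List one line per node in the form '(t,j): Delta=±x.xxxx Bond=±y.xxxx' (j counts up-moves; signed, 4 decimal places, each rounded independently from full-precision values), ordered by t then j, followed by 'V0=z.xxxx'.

No-arbitrage ⇒ martingale measure with p* = (R−d)/(u−d) = 0.7368.
Terminal values V(2,·): V(2,0)=79.2100, V(2,1)=101.6800, V(2,2)=74.0500
(1,0): S=48.9700. Δ = (V_up−V_dn)/(S_up−S_dn) = (101.6800−79.2100)/(68.5580−40.6451) = 0.8050. V = [p*·101.6800 + (1−p*)·79.2100]/1.25 = 76.6135. B = V − Δ·S = 37.1924.
(1,1): S=82.6000. Δ = (V_up−V_dn)/(S_up−S_dn) = (74.0500−101.6800)/(115.6400−68.5580) = -0.5868. V = [p*·74.0500 + (1−p*)·101.6800]/1.25 = 65.0568. B = V − Δ·S = 113.5305.
(0,0): S=59.0000. Δ = (V_up−V_dn)/(S_up−S_dn) = (65.0568−76.6135)/(82.6000−48.9700) = -0.3436. V = [p*·65.0568 + (1−p*)·76.6135]/1.25 = 54.4784. B = V − Δ·S = 74.7532.
Root portfolio cost Δ·59+B reproduces V0=54.4784.

(0,0): Delta=-0.3436 Bond=74.7532
(1,0): Delta=0.8050 Bond=37.1924
(1,1): Delta=-0.5868 Bond=113.5305
V0=54.4784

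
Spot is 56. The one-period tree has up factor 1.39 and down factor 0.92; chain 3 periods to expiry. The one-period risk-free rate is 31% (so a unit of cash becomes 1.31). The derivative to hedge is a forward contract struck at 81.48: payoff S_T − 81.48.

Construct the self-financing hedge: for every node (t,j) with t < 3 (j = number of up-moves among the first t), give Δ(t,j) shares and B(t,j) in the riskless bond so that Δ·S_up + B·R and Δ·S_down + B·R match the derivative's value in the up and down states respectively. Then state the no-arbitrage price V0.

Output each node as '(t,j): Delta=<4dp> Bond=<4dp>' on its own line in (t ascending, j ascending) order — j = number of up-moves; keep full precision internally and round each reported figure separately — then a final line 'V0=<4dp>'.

(0,0): Delta=1.0000 Bond=-36.2441
(1,0): Delta=1.0000 Bond=-47.4798
(1,1): Delta=1.0000 Bond=-47.4798
(2,0): Delta=1.0000 Bond=-62.1985
(2,1): Delta=1.0000 Bond=-62.1985
(2,2): Delta=1.0000 Bond=-62.1985
V0=19.7559

Under the risk-neutral measure, an up-move has probability p* = (R−d)/(u−d) = 0.8298 and values discount at R = 1.31.
Terminal values V(3,·): V(3,0)=-37.8735, V(3,1)=-15.5962, V(3,2)=18.0618, V(3,3)=68.9147
  t=2,j=0: stock 47.3984 → up 65.8838 (V=-15.5962), down 43.6065 (V=-37.8735). Price -14.8001; hedge Δ=1.0000, bond B=-62.1985.
  t=2,j=1: stock 71.6128 → up 99.5418 (V=18.0618), down 65.8838 (V=-15.5962). Price 9.4143; hedge Δ=1.0000, bond B=-62.1985.
  t=2,j=2: stock 108.1976 → up 150.3947 (V=68.9147), down 99.5418 (V=18.0618). Price 45.9991; hedge Δ=1.0000, bond B=-62.1985.
  t=1,j=0: stock 51.5200 → up 71.6128 (V=9.4143), down 47.3984 (V=-14.8001). Price 4.0402; hedge Δ=1.0000, bond B=-47.4798.
  t=1,j=1: stock 77.8400 → up 108.1976 (V=45.9991), down 71.6128 (V=9.4143). Price 30.3602; hedge Δ=1.0000, bond B=-47.4798.
  t=0,j=0: stock 56.0000 → up 77.8400 (V=30.3602), down 51.5200 (V=4.0402). Price 19.7559; hedge Δ=1.0000, bond B=-36.2441.
Self-financing check: at every node Δ·S+B equals the discounted successor values.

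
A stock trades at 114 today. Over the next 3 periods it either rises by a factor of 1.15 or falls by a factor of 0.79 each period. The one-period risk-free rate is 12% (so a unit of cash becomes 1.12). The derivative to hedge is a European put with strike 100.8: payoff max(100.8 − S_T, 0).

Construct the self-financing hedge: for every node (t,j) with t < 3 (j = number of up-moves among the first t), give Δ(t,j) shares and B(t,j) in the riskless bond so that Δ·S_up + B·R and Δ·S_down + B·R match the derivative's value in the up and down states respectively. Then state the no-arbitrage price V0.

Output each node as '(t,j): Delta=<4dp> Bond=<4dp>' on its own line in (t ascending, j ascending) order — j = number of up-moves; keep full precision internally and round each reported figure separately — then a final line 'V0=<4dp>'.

(0,0): Delta=-0.0598 Bond=7.0916
(1,0): Delta=-0.5379 Bond=51.0040
(1,1): Delta=-0.0299 Bond=4.0280
(2,0): Delta=-1.0000 Bond=90.0000
(2,1): Delta=-0.5091 Bond=54.1358
(2,2): Delta=0.0000 Bond=0.0000
V0=0.2764

No-arbitrage ⇒ martingale measure with p* = (R−d)/(u−d) = 0.9167.
At expiry t=3: V(3,0)=44.5936, V(3,1)=18.9805, V(3,2)=0.0000, V(3,3)=0.0000
Node (2,0) S=71.1474: V=(p*·18.9805+(1−p*)·44.5936)/1.12=18.8526; Δ=(18.9805−44.5936)/(81.8195−56.2064)=-1.0000; B=V−Δ·S=90.0000
Node (2,1) S=103.5690: V=(p*·0.0000+(1−p*)·18.9805)/1.12=1.4122; Δ=(0.0000−18.9805)/(119.1043−81.8195)=-0.5091; B=V−Δ·S=54.1358
Node (2,2) S=150.7650: V=(p*·0.0000+(1−p*)·0.0000)/1.12=0.0000; Δ=(0.0000−0.0000)/(173.3797−119.1043)=0.0000; B=V−Δ·S=0.0000
Node (1,0) S=90.0600: V=(p*·1.4122+(1−p*)·18.8526)/1.12=2.5586; Δ=(1.4122−18.8526)/(103.5690−71.1474)=-0.5379; B=V−Δ·S=51.0040
Node (1,1) S=131.1000: V=(p*·0.0000+(1−p*)·1.4122)/1.12=0.1051; Δ=(0.0000−1.4122)/(150.7650−103.5690)=-0.0299; B=V−Δ·S=4.0280
Node (0,0) S=114.0000: V=(p*·0.1051+(1−p*)·2.5586)/1.12=0.2764; Δ=(0.1051−2.5586)/(131.1000−90.0600)=-0.0598; B=V−Δ·S=7.0916
Root portfolio cost Δ·114+B reproduces V0=0.2764.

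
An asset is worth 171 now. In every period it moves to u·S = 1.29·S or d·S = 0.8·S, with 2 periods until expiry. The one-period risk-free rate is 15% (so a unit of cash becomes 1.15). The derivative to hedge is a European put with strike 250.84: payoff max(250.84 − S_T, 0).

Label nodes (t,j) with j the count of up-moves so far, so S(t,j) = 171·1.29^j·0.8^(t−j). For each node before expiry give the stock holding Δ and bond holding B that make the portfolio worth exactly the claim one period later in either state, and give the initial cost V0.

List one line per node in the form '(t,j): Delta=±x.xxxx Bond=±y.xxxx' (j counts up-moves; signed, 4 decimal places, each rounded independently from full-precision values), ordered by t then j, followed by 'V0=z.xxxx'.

Under the risk-neutral measure, an up-move has probability p* = (R−d)/(u−d) = 0.7143 and values discount at R = 1.15.
Terminal values V(2,·): V(2,0)=141.4000, V(2,1)=74.3680, V(2,2)=0.0000
Node (1,0) S=136.8000: V=(p*·74.3680+(1−p*)·141.4000)/1.15=81.3217; Δ=(74.3680−141.4000)/(176.4720−109.4400)=-1.0000; B=V−Δ·S=218.1217
Node (1,1) S=220.5900: V=(p*·0.0000+(1−p*)·74.3680)/1.15=18.4765; Δ=(0.0000−74.3680)/(284.5611−176.4720)=-0.6880; B=V−Δ·S=170.2480
Node (0,0) S=171.0000: V=(p*·18.4765+(1−p*)·81.3217)/1.15=31.6803; Δ=(18.4765−81.3217)/(220.5900−136.8000)=-0.7500; B=V−Δ·S=159.9358
Each (Δ,B) replicates both successor values, so the strategy is self-financing and V0 is arbitrage-free.

(0,0): Delta=-0.7500 Bond=159.9358
(1,0): Delta=-1.0000 Bond=218.1217
(1,1): Delta=-0.6880 Bond=170.2480
V0=31.6803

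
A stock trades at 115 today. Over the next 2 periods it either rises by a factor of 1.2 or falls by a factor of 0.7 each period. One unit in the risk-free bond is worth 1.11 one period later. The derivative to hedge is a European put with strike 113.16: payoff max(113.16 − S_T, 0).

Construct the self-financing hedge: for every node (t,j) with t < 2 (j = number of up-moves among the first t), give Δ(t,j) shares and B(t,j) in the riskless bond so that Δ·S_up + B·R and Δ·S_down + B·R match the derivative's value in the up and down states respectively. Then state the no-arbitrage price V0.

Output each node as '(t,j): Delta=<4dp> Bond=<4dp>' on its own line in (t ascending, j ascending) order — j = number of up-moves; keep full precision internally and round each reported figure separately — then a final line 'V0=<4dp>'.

Since d<R<u, set p* = (R−d)/(u−d) = 0.8200; price each node as the discounted p*-expectation of its children.
At expiry t=2: V(2,0)=56.8100, V(2,1)=16.5600, V(2,2)=0.0000
(1,0): S=80.5000. Δ = (V_up−V_dn)/(S_up−S_dn) = (16.5600−56.8100)/(96.6000−56.3500) = -1.0000. V = [p*·16.5600 + (1−p*)·56.8100]/1.11 = 21.4459. B = V − Δ·S = 101.9459.
(1,1): S=138.0000. Δ = (V_up−V_dn)/(S_up−S_dn) = (0.0000−16.5600)/(165.6000−96.6000) = -0.2400. V = [p*·0.0000 + (1−p*)·16.5600]/1.11 = 2.6854. B = V − Δ·S = 35.8054.
(0,0): S=115.0000. Δ = (V_up−V_dn)/(S_up−S_dn) = (2.6854−21.4459)/(138.0000−80.5000) = -0.3263. V = [p*·2.6854 + (1−p*)·21.4459]/1.11 = 5.4615. B = V − Δ·S = 42.9826.
Root portfolio cost Δ·115+B reproduces V0=5.4615.

(0,0): Delta=-0.3263 Bond=42.9826
(1,0): Delta=-1.0000 Bond=101.9459
(1,1): Delta=-0.2400 Bond=35.8054
V0=5.4615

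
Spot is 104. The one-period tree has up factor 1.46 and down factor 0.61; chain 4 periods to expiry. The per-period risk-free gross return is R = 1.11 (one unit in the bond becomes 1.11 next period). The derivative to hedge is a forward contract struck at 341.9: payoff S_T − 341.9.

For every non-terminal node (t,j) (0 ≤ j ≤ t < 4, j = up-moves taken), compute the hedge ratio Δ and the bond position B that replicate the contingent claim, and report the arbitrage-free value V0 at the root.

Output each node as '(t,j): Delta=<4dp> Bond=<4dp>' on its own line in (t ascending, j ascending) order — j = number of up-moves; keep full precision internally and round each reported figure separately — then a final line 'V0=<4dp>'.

Risk-neutral probability p* = (R−d)/(u−d) = (1.11−0.61)/(1.46−0.61) = 0.5882.
Payoff layer (t=4): V(4,0)=-327.5003, V(4,1)=-307.4352, V(4,2)=-259.4105, V(4,3)=-144.4661, V(4,4)=130.6467
Node (3,0) S=23.6060: V=(p*·-307.4352+(1−p*)·-327.5003)/1.11=-284.4120; Δ=(-307.4352−-327.5003)/(34.4648−14.3997)=1.0000; B=V−Δ·S=-308.0180
Node (3,1) S=56.4997: V=(p*·-259.4105+(1−p*)·-307.4352)/1.11=-251.5184; Δ=(-259.4105−-307.4352)/(82.4895−34.4648)=1.0000; B=V−Δ·S=-308.0180
Node (3,2) S=135.2287: V=(p*·-144.4661+(1−p*)·-259.4105)/1.11=-172.7893; Δ=(-144.4661−-259.4105)/(197.4339−82.4895)=1.0000; B=V−Δ·S=-308.0180
Node (3,3) S=323.6621: V=(p*·130.6467+(1−p*)·-144.4661)/1.11=15.6441; Δ=(130.6467−-144.4661)/(472.5467−197.4339)=1.0000; B=V−Δ·S=-308.0180
Node (2,0) S=38.6984: V=(p*·-251.5184+(1−p*)·-284.4120)/1.11=-238.7953; Δ=(-251.5184−-284.4120)/(56.4997−23.6060)=1.0000; B=V−Δ·S=-277.4937
Node (2,1) S=92.6224: V=(p*·-172.7893+(1−p*)·-251.5184)/1.11=-184.8713; Δ=(-172.7893−-251.5184)/(135.2287−56.4997)=1.0000; B=V−Δ·S=-277.4937
Node (2,2) S=221.6864: V=(p*·15.6441+(1−p*)·-172.7893)/1.11=-55.8073; Δ=(15.6441−-172.7893)/(323.6621−135.2287)=1.0000; B=V−Δ·S=-277.4937
Node (1,0) S=63.4400: V=(p*·-184.8713+(1−p*)·-238.7953)/1.11=-186.5543; Δ=(-184.8713−-238.7953)/(92.6224−38.6984)=1.0000; B=V−Δ·S=-249.9943
Node (1,1) S=151.8400: V=(p*·-55.8073+(1−p*)·-184.8713)/1.11=-98.1543; Δ=(-55.8073−-184.8713)/(221.6864−92.6224)=1.0000; B=V−Δ·S=-249.9943
Node (0,0) S=104.0000: V=(p*·-98.1543+(1−p*)·-186.5543)/1.11=-121.2201; Δ=(-98.1543−-186.5543)/(151.8400−63.4400)=1.0000; B=V−Δ·S=-225.2201
Self-financing check: at every node Δ·S+B equals the discounted successor values.

(0,0): Delta=1.0000 Bond=-225.2201
(1,0): Delta=1.0000 Bond=-249.9943
(1,1): Delta=1.0000 Bond=-249.9943
(2,0): Delta=1.0000 Bond=-277.4937
(2,1): Delta=1.0000 Bond=-277.4937
(2,2): Delta=1.0000 Bond=-277.4937
(3,0): Delta=1.0000 Bond=-308.0180
(3,1): Delta=1.0000 Bond=-308.0180
(3,2): Delta=1.0000 Bond=-308.0180
(3,3): Delta=1.0000 Bond=-308.0180
V0=-121.2201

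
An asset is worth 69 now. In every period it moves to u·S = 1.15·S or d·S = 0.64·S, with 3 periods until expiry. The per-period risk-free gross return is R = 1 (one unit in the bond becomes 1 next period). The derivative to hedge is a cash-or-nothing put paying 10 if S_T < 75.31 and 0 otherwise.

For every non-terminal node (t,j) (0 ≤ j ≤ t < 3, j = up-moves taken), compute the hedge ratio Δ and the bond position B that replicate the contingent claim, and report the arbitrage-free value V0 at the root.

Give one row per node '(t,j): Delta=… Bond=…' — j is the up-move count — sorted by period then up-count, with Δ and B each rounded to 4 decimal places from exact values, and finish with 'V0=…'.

(0,0): Delta=-0.1416 Bond=16.2528
(1,0): Delta=0.0000 Bond=10.0000
(1,1): Delta=-0.1744 Bond=18.8581
(2,0): Delta=0.0000 Bond=10.0000
(2,1): Delta=0.0000 Bond=10.0000
(2,2): Delta=-0.2149 Bond=22.5490
V0=6.4828

Under the risk-neutral measure, an up-move has probability p* = (R−d)/(u−d) = 0.7059 and values discount at R = 1.
Terminal values V(3,·): V(3,0)=10.0000, V(3,1)=10.0000, V(3,2)=10.0000, V(3,3)=0.0000
(2,0): S=28.2624. Δ = (V_up−V_dn)/(S_up−S_dn) = (10.0000−10.0000)/(32.5018−18.0879) = 0.0000. V = [p*·10.0000 + (1−p*)·10.0000]/1 = 10.0000. B = V − Δ·S = 10.0000.
(2,1): S=50.7840. Δ = (V_up−V_dn)/(S_up−S_dn) = (10.0000−10.0000)/(58.4016−32.5018) = 0.0000. V = [p*·10.0000 + (1−p*)·10.0000]/1 = 10.0000. B = V − Δ·S = 10.0000.
(2,2): S=91.2525. Δ = (V_up−V_dn)/(S_up−S_dn) = (0.0000−10.0000)/(104.9404−58.4016) = -0.2149. V = [p*·0.0000 + (1−p*)·10.0000]/1 = 2.9412. B = V − Δ·S = 22.5490.
(1,0): S=44.1600. Δ = (V_up−V_dn)/(S_up−S_dn) = (10.0000−10.0000)/(50.7840−28.2624) = 0.0000. V = [p*·10.0000 + (1−p*)·10.0000]/1 = 10.0000. B = V − Δ·S = 10.0000.
(1,1): S=79.3500. Δ = (V_up−V_dn)/(S_up−S_dn) = (2.9412−10.0000)/(91.2525−50.7840) = -0.1744. V = [p*·2.9412 + (1−p*)·10.0000]/1 = 5.0173. B = V − Δ·S = 18.8581.
(0,0): S=69.0000. Δ = (V_up−V_dn)/(S_up−S_dn) = (5.0173−10.0000)/(79.3500−44.1600) = -0.1416. V = [p*·5.0173 + (1−p*)·10.0000]/1 = 6.4828. B = V − Δ·S = 16.2528.
Each (Δ,B) replicates both successor values, so the strategy is self-financing and V0 is arbitrage-free.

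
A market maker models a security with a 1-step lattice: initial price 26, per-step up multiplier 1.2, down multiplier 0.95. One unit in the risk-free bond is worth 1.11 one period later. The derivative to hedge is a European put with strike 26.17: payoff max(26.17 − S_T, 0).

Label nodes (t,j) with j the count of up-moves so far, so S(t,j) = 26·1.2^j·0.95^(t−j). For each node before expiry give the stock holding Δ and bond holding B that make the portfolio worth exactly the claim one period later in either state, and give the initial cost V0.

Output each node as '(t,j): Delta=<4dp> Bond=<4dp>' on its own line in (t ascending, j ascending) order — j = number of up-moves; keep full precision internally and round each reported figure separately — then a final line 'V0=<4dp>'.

(0,0): Delta=-0.2262 Bond=6.3568
V0=0.4768

Since d<R<u, set p* = (R−d)/(u−d) = 0.6400; price each node as the discounted p*-expectation of its children.
Terminal values V(1,·): V(1,0)=1.4700, V(1,1)=0.0000
(0,0): S=26.0000. Δ = (V_up−V_dn)/(S_up−S_dn) = (0.0000−1.4700)/(31.2000−24.7000) = -0.2262. V = [p*·0.0000 + (1−p*)·1.4700]/1.11 = 0.4768. B = V − Δ·S = 6.3568.
Check: Δ(0,0)·S0 + B(0,0) = 0.4768 = V0.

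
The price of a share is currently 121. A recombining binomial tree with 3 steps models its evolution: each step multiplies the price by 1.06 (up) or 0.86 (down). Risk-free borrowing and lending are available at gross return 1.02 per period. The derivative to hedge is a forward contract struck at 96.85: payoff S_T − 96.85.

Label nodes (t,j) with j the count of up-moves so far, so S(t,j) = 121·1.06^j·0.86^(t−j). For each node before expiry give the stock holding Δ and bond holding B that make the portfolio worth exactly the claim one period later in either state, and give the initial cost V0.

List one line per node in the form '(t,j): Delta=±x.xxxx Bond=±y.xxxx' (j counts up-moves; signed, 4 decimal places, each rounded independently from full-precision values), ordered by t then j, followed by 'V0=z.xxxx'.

The replicating-portfolio and risk-neutral prices coincide; use p* = (1.02−0.86)/(1.06−0.86) = 0.8000 for the latter.
Terminal values V(3,·): V(3,0)=-19.8872, V(3,1)=-1.9889, V(3,2)=20.0718, V(3,3)=47.2629
  t=2,j=0: stock 89.4916 → up 94.8611 (V=-1.9889), down 76.9628 (V=-19.8872). Price -5.4594; hedge Δ=1.0000, bond B=-94.9510.
  t=2,j=1: stock 110.3036 → up 116.9218 (V=20.0718), down 94.8611 (V=-1.9889). Price 15.3526; hedge Δ=1.0000, bond B=-94.9510.
  t=2,j=2: stock 135.9556 → up 144.1129 (V=47.2629), down 116.9218 (V=20.0718). Price 41.0046; hedge Δ=1.0000, bond B=-94.9510.
  t=1,j=0: stock 104.0600 → up 110.3036 (V=15.3526), down 89.4916 (V=-5.4594). Price 10.9708; hedge Δ=1.0000, bond B=-93.0892.
  t=1,j=1: stock 128.2600 → up 135.9556 (V=41.0046), down 110.3036 (V=15.3526). Price 35.1708; hedge Δ=1.0000, bond B=-93.0892.
  t=0,j=0: stock 121.0000 → up 128.2600 (V=35.1708), down 104.0600 (V=10.9708). Price 29.7361; hedge Δ=1.0000, bond B=-91.2639.
The time-0 hedge costs 29.7361, which is the no-arbitrage price.

(0,0): Delta=1.0000 Bond=-91.2639
(1,0): Delta=1.0000 Bond=-93.0892
(1,1): Delta=1.0000 Bond=-93.0892
(2,0): Delta=1.0000 Bond=-94.9510
(2,1): Delta=1.0000 Bond=-94.9510
(2,2): Delta=1.0000 Bond=-94.9510
V0=29.7361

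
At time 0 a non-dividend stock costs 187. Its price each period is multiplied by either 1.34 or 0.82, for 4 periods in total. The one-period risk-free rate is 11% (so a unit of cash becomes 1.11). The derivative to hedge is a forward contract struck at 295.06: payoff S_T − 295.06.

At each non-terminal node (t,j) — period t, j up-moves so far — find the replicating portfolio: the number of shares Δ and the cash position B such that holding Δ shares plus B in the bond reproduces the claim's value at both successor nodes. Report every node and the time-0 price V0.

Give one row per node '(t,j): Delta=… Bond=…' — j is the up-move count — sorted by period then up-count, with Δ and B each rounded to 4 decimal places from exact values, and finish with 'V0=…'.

The replicating-portfolio and risk-neutral prices coincide; use p* = (1.11−0.82)/(1.34−0.82) = 0.5577 for the latter.
Payoff layer (t=4): V(4,0)=-210.5132, V(4,1)=-156.8982, V(4,2)=-69.2834, V(4,3)=73.8920, V(4,4)=307.8615
(3,0): S=103.1058. Δ = (V_up−V_dn)/(S_up−S_dn) = (-156.8982−-210.5132)/(138.1618−84.5468) = 1.0000. V = [p*·-156.8982 + (1−p*)·-210.5132]/1.11 = -162.7140. B = V − Δ·S = -265.8198.
(3,1): S=168.4900. Δ = (V_up−V_dn)/(S_up−S_dn) = (-69.2834−-156.8982)/(225.7766−138.1618) = 1.0000. V = [p*·-69.2834 + (1−p*)·-156.8982]/1.11 = -97.3298. B = V − Δ·S = -265.8198.
(3,2): S=275.3373. Δ = (V_up−V_dn)/(S_up−S_dn) = (73.8920−-69.2834)/(368.9520−225.7766) = 1.0000. V = [p*·73.8920 + (1−p*)·-69.2834]/1.11 = 9.5175. B = V − Δ·S = -265.8198.
(3,3): S=449.9414. Δ = (V_up−V_dn)/(S_up−S_dn) = (307.8615−73.8920)/(602.9215−368.9520) = 1.0000. V = [p*·307.8615 + (1−p*)·73.8920]/1.11 = 184.1216. B = V − Δ·S = -265.8198.
(2,0): S=125.7388. Δ = (V_up−V_dn)/(S_up−S_dn) = (-97.3298−-162.7140)/(168.4900−103.1058) = 1.0000. V = [p*·-97.3298 + (1−p*)·-162.7140]/1.11 = -113.7385. B = V − Δ·S = -239.4773.
(2,1): S=205.4756. Δ = (V_up−V_dn)/(S_up−S_dn) = (9.5175−-97.3298)/(275.3373−168.4900) = 1.0000. V = [p*·9.5175 + (1−p*)·-97.3298]/1.11 = -34.0017. B = V − Δ·S = -239.4773.
(2,2): S=335.7772. Δ = (V_up−V_dn)/(S_up−S_dn) = (184.1216−9.5175)/(449.9414−275.3373) = 1.0000. V = [p*·184.1216 + (1−p*)·9.5175]/1.11 = 96.2999. B = V − Δ·S = -239.4773.
(1,0): S=153.3400. Δ = (V_up−V_dn)/(S_up−S_dn) = (-34.0017−-113.7385)/(205.4756−125.7388) = 1.0000. V = [p*·-34.0017 + (1−p*)·-113.7385]/1.11 = -62.4053. B = V − Δ·S = -215.7453.
(1,1): S=250.5800. Δ = (V_up−V_dn)/(S_up−S_dn) = (96.2999−-34.0017)/(335.7772−205.4756) = 1.0000. V = [p*·96.2999 + (1−p*)·-34.0017]/1.11 = 34.8347. B = V − Δ·S = -215.7453.
(0,0): S=187.0000. Δ = (V_up−V_dn)/(S_up−S_dn) = (34.8347−-62.4053)/(250.5800−153.3400) = 1.0000. V = [p*·34.8347 + (1−p*)·-62.4053]/1.11 = -7.3652. B = V − Δ·S = -194.3652.
Check: Δ(0,0)·S0 + B(0,0) = -7.3652 = V0.

(0,0): Delta=1.0000 Bond=-194.3652
(1,0): Delta=1.0000 Bond=-215.7453
(1,1): Delta=1.0000 Bond=-215.7453
(2,0): Delta=1.0000 Bond=-239.4773
(2,1): Delta=1.0000 Bond=-239.4773
(2,2): Delta=1.0000 Bond=-239.4773
(3,0): Delta=1.0000 Bond=-265.8198
(3,1): Delta=1.0000 Bond=-265.8198
(3,2): Delta=1.0000 Bond=-265.8198
(3,3): Delta=1.0000 Bond=-265.8198
V0=-7.3652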